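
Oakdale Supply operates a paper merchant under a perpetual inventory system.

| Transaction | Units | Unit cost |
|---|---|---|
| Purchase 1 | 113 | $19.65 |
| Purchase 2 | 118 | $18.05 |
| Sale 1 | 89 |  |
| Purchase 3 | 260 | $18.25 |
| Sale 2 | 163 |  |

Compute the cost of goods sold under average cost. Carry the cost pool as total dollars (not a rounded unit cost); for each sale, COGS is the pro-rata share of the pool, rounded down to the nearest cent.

After Purchase 1: 113 on hand, pool $2,220.45 (≈ $19.6500 each)
After Purchase 2: 231 on hand, pool $4,350.35 (≈ $18.8327 each)
Sale 1, sell 89: 89/231 × $4,350.35 → $1,676.10
After Purchase 3: 402 on hand, pool $7,419.25 (≈ $18.4558 each)
Sale 2, sell 163: 163/402 × $7,419.25 → $3,008.30
Total COGS = $1,676.10 + $3,008.30 = $4,684.40
Ending inventory (cost pool remaining) = $4,410.95

COGS = $4,684.40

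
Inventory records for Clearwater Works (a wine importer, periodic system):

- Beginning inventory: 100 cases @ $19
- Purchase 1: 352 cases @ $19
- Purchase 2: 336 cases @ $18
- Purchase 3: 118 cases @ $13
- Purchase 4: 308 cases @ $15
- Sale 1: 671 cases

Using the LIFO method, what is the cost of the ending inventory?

Ending inventory = $10,226

Sale 1 (671) [LIFO — newest first]: 308 @ $15 + 118 @ $13 + 245 @ $18 = $10,564
Ending inventory: 100 @ $19 + 352 @ $19 + 91 @ $18 = $10,226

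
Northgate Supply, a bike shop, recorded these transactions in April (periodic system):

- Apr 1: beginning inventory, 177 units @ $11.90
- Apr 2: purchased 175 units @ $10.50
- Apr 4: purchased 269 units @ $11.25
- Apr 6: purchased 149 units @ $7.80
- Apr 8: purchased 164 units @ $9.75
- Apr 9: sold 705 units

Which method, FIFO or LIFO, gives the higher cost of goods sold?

FIFO

FIFO COGS: 177 @ $11.90 + 175 @ $10.50 + 269 @ $11.25 + 84 @ $7.80 = $7,625.25
LIFO COGS: 164 @ $9.75 + 149 @ $7.80 + 269 @ $11.25 + 123 @ $10.50 = $7,078.95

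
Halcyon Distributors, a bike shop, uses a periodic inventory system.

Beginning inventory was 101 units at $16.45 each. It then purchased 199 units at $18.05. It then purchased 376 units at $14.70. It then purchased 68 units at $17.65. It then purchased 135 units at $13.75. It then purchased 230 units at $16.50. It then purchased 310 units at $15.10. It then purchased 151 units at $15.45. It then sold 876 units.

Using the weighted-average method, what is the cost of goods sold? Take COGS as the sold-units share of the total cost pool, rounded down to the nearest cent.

Sale 1, sell 876: 876/1570 × $24,646.00 → $13,751.52
Ending inventory (cost pool remaining) = $10,894.48

COGS = $13,751.52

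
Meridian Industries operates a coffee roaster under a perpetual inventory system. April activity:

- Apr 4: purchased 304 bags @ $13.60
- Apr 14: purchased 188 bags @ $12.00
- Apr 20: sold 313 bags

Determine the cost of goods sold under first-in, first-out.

Apr 20, 313 sold [FIFO — oldest first]: 304 @ $13.60 + 9 @ $12.00 = $4,242.40
Ending inventory: 179 @ $12.00 = $2,148.00

COGS = $4,242.40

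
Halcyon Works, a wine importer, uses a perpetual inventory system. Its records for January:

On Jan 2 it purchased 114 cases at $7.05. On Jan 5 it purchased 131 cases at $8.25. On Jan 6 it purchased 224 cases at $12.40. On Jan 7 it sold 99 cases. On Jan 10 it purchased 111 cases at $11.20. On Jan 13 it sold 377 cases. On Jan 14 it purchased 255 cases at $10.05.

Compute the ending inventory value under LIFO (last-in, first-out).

Ending inventory = $3,295.95

Jan 7, 99 sold [LIFO — newest first]: 99 @ $12.40 = $1,227.60
Jan 13, 377 sold [LIFO — newest first]: 111 @ $11.20 + 125 @ $12.40 + 131 @ $8.25 + 10 @ $7.05 = $3,944.45
Total COGS = $1,227.60 + $3,944.45 = $5,172.05
Ending inventory: 104 @ $7.05 + 255 @ $10.05 = $3,295.95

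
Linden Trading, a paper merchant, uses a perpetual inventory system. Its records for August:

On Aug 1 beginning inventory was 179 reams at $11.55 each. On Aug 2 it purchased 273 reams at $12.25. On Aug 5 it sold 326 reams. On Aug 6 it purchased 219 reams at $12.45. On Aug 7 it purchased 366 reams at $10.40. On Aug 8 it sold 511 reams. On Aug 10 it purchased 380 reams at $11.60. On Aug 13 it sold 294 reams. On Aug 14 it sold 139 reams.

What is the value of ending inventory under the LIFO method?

Ending inventory = $1,716.75

Aug 5, 326 sold [LIFO — newest first]: 273 @ $12.25 + 53 @ $11.55 = $3,956.40
Aug 8, 511 sold [LIFO — newest first]: 366 @ $10.40 + 145 @ $12.45 = $5,611.65
Aug 13, 294 sold [LIFO — newest first]: 294 @ $11.60 = $3,410.40
Aug 14, 139 sold [LIFO — newest first]: 86 @ $11.60 + 53 @ $12.45 = $1,657.45
Total COGS = $3,956.40 + $5,611.65 + $3,410.40 + $1,657.45 = $14,635.90
Ending inventory: 126 @ $11.55 + 21 @ $12.45 = $1,716.75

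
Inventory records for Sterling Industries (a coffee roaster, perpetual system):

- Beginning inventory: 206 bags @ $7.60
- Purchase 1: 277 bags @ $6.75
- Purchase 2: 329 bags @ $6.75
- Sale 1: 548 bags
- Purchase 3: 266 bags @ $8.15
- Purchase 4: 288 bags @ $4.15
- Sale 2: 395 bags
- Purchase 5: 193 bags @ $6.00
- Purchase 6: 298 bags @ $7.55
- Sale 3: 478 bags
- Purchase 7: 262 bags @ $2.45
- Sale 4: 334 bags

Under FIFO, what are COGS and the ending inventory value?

COGS = $11,657.00; ending inventory = $1,412.00

Sale 1 (548) [FIFO — oldest first]: 206 @ $7.60 + 277 @ $6.75 + 65 @ $6.75 = $3,874.10
Sale 2 (395) [FIFO — oldest first]: 264 @ $6.75 + 131 @ $8.15 = $2,849.65
Sale 3 (478) [FIFO — oldest first]: 135 @ $8.15 + 288 @ $4.15 + 55 @ $6.00 = $2,625.45
Sale 4 (334) [FIFO — oldest first]: 138 @ $6.00 + 196 @ $7.55 = $2,307.80
Total COGS = $3,874.10 + $2,849.65 + $2,625.45 + $2,307.80 = $11,657.00
Ending inventory: 102 @ $7.55 + 262 @ $2.45 = $1,412.00
Check: goods available $13,069.00 = COGS $11,657.00 + ending $1,412.00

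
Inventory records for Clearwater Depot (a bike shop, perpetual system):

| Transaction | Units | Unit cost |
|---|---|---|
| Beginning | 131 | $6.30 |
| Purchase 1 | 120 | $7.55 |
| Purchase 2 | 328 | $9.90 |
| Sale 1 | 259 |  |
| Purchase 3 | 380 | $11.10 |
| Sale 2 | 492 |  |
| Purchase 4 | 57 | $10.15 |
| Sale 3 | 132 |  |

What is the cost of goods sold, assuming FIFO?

Sale 1 (259) [FIFO — oldest first]: 131 @ $6.30 + 120 @ $7.55 + 8 @ $9.90 = $1,810.50
Sale 2 (492) [FIFO — oldest first]: 320 @ $9.90 + 172 @ $11.10 = $5,077.20
Sale 3 (132) [FIFO — oldest first]: 132 @ $11.10 = $1,465.20
Total COGS = $1,810.50 + $5,077.20 + $1,465.20 = $8,352.90
Ending inventory: 76 @ $11.10 + 57 @ $10.15 = $1,422.15

COGS = $8,352.90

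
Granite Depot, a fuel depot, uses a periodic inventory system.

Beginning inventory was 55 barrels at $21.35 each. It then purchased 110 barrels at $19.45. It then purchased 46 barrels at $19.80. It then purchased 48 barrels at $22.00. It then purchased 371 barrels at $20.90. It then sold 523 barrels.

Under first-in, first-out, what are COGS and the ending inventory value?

Sale 1 (523) [FIFO — oldest first]: 55 @ $21.35 + 110 @ $19.45 + 46 @ $19.80 + 48 @ $22.00 + 264 @ $20.90 = $10,798.15
Ending inventory: 107 @ $20.90 = $2,236.30

COGS = $10,798.15; ending inventory = $2,236.30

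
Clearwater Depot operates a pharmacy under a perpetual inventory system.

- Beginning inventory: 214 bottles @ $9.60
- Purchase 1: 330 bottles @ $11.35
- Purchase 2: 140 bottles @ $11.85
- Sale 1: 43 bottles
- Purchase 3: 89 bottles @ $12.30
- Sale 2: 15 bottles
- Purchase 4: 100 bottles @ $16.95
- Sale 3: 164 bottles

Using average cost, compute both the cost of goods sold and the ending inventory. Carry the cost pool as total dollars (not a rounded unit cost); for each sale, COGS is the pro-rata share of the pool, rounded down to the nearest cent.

COGS = $2,569.53; ending inventory = $7,679.07

After Beginning: 214 on hand, pool $2,054.40 (≈ $9.6000 each)
After Purchase 1: 544 on hand, pool $5,799.90 (≈ $10.6616 each)
After Purchase 2: 684 on hand, pool $7,458.90 (≈ $10.9048 each)
Sale 1, sell 43: 43/684 × $7,458.90 → $468.90
After Purchase 3: 730 on hand, pool $8,084.70 (≈ $11.0749 each)
Sale 2, sell 15: 15/730 × $8,084.70 → $166.12
After Purchase 4: 815 on hand, pool $9,613.58 (≈ $11.7958 each)
Sale 3, sell 164: 164/815 × $9,613.58 → $1,934.51
Total COGS = $468.90 + $166.12 + $1,934.51 = $2,569.53
Ending inventory (cost pool remaining) = $7,679.07
Check: goods available $10,248.60 = COGS $2,569.53 + ending $7,679.07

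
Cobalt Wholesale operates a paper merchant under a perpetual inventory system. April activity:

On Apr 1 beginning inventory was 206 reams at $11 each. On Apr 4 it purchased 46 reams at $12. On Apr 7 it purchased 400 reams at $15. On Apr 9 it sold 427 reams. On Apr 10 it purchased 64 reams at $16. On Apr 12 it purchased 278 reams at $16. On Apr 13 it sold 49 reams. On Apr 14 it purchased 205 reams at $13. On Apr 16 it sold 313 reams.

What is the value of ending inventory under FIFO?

Apr 9, 427 sold [FIFO — oldest first]: 206 @ $11 + 46 @ $12 + 175 @ $15 = $5,443
Apr 13, 49 sold [FIFO — oldest first]: 49 @ $15 = $735
Apr 16, 313 sold [FIFO — oldest first]: 176 @ $15 + 64 @ $16 + 73 @ $16 = $4,832
Total COGS = $5,443 + $735 + $4,832 = $11,010
Ending inventory: 205 @ $16 + 205 @ $13 = $5,945

Ending inventory = $5,945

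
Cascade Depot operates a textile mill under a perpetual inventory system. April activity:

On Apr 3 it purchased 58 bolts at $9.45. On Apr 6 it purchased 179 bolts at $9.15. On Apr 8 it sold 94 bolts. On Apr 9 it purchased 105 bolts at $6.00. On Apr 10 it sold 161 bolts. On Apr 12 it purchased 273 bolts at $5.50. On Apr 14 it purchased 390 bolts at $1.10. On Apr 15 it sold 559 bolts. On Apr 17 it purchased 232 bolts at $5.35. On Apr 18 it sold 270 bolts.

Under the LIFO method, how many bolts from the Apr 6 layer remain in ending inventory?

Apr 8, 94 sold [LIFO — newest first]: 94 @ $9.15 = $860.10
Apr 10, 161 sold [LIFO — newest first]: 105 @ $6.00 + 56 @ $9.15 = $1,142.40
Apr 15, 559 sold [LIFO — newest first]: 390 @ $1.10 + 169 @ $5.50 = $1,358.50
Apr 18, 270 sold [LIFO — newest first]: 232 @ $5.35 + 38 @ $5.50 = $1,450.20
Total COGS = $860.10 + $1,142.40 + $1,358.50 + $1,450.20 = $4,811.20
Ending inventory: 58 @ $9.45 + 29 @ $9.15 + 66 @ $5.50 = $1,176.45

29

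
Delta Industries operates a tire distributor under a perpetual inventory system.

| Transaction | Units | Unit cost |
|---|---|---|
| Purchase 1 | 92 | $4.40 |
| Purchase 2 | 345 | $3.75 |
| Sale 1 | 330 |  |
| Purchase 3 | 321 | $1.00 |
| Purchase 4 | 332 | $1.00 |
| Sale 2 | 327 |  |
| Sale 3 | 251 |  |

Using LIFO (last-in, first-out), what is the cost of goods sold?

Sale 1 (330) [LIFO — newest first]: 330 @ $3.75 = $1,237.50
Sale 2 (327) [LIFO — newest first]: 327 @ $1.00 = $327.00
Sale 3 (251) [LIFO — newest first]: 5 @ $1.00 + 246 @ $1.00 = $251.00
Total COGS = $1,237.50 + $327.00 + $251.00 = $1,815.50
Ending inventory: 92 @ $4.40 + 15 @ $3.75 + 75 @ $1.00 = $536.05

COGS = $1,815.50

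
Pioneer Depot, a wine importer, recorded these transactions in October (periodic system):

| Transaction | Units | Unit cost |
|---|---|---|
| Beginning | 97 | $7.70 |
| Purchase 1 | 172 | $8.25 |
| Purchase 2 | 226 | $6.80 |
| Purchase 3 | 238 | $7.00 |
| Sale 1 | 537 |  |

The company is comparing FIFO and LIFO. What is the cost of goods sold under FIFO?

COGS = $3,996.70

FIFO COGS: 97 @ $7.70 + 172 @ $8.25 + 226 @ $6.80 + 42 @ $7.00 = $3,996.70
LIFO COGS: 238 @ $7.00 + 226 @ $6.80 + 73 @ $8.25 = $3,805.05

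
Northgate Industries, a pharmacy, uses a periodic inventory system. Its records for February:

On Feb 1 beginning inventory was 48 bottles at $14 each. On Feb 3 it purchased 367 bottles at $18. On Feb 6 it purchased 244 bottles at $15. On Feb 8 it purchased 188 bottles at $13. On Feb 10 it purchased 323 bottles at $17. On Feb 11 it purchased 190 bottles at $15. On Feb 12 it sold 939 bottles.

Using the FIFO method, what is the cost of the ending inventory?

Feb 12, 939 sold [FIFO — oldest first]: 48 @ $14 + 367 @ $18 + 244 @ $15 + 188 @ $13 + 92 @ $17 = $14,946
Ending inventory: 231 @ $17 + 190 @ $15 = $6,777

Ending inventory = $6,777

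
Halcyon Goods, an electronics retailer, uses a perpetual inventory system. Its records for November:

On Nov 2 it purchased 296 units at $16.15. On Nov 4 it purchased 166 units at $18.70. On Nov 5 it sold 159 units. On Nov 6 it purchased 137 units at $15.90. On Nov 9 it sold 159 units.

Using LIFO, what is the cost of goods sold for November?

COGS = $5,524.75

Nov 5, 159 sold [LIFO — newest first]: 159 @ $18.70 = $2,973.30
Nov 9, 159 sold [LIFO — newest first]: 137 @ $15.90 + 7 @ $18.70 + 15 @ $16.15 = $2,551.45
Total COGS = $2,973.30 + $2,551.45 = $5,524.75
Ending inventory: 281 @ $16.15 = $4,538.15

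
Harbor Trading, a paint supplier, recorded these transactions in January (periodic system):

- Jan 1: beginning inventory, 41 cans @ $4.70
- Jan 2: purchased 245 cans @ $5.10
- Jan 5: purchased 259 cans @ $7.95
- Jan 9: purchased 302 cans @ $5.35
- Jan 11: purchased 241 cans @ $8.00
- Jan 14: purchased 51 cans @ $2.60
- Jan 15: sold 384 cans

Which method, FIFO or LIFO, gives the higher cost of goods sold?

FIFO COGS: 41 @ $4.70 + 245 @ $5.10 + 98 @ $7.95 = $2,221.30
LIFO COGS: 51 @ $2.60 + 241 @ $8.00 + 92 @ $5.35 = $2,552.80

LIFO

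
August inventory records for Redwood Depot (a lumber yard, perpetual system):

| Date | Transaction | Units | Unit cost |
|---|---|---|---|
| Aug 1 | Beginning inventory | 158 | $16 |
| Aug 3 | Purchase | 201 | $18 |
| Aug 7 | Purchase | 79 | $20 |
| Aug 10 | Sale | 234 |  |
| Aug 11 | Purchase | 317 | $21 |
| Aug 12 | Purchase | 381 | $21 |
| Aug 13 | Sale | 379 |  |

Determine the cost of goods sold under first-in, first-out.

COGS = $11,401

Aug 10, 234 sold [FIFO — oldest first]: 158 @ $16 + 76 @ $18 = $3,896
Aug 13, 379 sold [FIFO — oldest first]: 125 @ $18 + 79 @ $20 + 175 @ $21 = $7,505
Total COGS = $3,896 + $7,505 = $11,401
Ending inventory: 142 @ $21 + 381 @ $21 = $10,983
Check: goods available $22,384 = COGS $11,401 + ending $10,983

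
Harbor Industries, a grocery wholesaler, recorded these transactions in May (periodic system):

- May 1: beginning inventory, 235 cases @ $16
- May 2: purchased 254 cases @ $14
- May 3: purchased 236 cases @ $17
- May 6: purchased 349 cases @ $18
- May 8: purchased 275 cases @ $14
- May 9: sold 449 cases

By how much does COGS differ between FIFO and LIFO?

FIFO COGS: 235 @ $16 + 214 @ $14 = $6,756
LIFO COGS: 275 @ $14 + 174 @ $18 = $6,982
Difference = |$6,756 − $6,982| = $226

$226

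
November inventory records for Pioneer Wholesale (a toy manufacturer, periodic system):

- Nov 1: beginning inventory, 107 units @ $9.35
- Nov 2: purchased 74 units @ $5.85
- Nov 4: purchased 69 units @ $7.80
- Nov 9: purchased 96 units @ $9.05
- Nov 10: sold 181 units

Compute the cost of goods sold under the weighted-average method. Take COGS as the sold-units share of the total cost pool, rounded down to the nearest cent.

COGS = $1,485.84

Nov 10, sell 181: 181/346 × $2,840.35 → $1,485.84
Ending inventory (cost pool remaining) = $1,354.51
Check: goods available $2,840.35 = COGS $1,485.84 + ending $1,354.51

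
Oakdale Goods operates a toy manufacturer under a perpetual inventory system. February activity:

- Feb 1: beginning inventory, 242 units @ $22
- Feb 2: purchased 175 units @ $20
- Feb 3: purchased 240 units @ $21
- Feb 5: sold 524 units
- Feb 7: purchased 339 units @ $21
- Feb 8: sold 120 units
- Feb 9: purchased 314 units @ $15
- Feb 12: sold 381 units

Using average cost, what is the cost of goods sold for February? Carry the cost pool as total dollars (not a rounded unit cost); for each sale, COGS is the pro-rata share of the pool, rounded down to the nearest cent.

COGS = $20,509.88

After Feb 1: 242 on hand, pool $5,324.00 (≈ $22.0000 each)
After Feb 2: 417 on hand, pool $8,824.00 (≈ $21.1607 each)
After Feb 3: 657 on hand, pool $13,864.00 (≈ $21.1020 each)
Feb 5, sell 524: 524/657 × $13,864.00 → $11,057.43
After Feb 7: 472 on hand, pool $9,925.57 (≈ $21.0287 each)
Feb 8, sell 120: 120/472 × $9,925.57 → $2,523.45
After Feb 9: 666 on hand, pool $12,112.12 (≈ $18.1864 each)
Feb 12, sell 381: 381/666 × $12,112.12 → $6,929.00
Total COGS = $11,057.43 + $2,523.45 + $6,929.00 = $20,509.88
Ending inventory (cost pool remaining) = $5,183.12
Check: goods available $25,693.00 = COGS $20,509.88 + ending $5,183.12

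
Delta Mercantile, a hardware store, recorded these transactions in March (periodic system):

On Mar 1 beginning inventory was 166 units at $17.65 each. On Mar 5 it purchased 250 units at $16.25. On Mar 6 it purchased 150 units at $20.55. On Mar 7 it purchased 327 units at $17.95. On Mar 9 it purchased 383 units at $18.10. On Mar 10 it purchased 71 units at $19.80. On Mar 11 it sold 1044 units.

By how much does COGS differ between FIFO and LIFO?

FIFO COGS: 166 @ $17.65 + 250 @ $16.25 + 150 @ $20.55 + 327 @ $17.95 + 151 @ $18.10 = $18,677.65
LIFO COGS: 71 @ $19.80 + 383 @ $18.10 + 327 @ $17.95 + 150 @ $20.55 + 113 @ $16.25 = $19,126.50
Difference = |$18,677.65 − $19,126.50| = $448.85

$448.85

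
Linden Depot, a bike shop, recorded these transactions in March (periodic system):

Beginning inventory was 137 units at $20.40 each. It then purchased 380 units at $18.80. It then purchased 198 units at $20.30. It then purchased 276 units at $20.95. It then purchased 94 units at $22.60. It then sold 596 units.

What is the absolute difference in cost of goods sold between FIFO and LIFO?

FIFO COGS: 137 @ $20.40 + 380 @ $18.80 + 79 @ $20.30 = $11,542.50
LIFO COGS: 94 @ $22.60 + 276 @ $20.95 + 198 @ $20.30 + 28 @ $18.80 = $12,452.40
Difference = |$11,542.50 − $12,452.40| = $909.90

$909.90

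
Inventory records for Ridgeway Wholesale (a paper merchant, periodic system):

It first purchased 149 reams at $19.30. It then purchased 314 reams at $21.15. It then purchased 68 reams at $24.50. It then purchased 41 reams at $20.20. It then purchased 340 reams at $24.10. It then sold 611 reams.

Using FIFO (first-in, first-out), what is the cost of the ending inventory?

Sale 1 (611) [FIFO — oldest first]: 149 @ $19.30 + 314 @ $21.15 + 68 @ $24.50 + 41 @ $20.20 + 39 @ $24.10 = $12,950.90
Ending inventory: 301 @ $24.10 = $7,254.10

Ending inventory = $7,254.10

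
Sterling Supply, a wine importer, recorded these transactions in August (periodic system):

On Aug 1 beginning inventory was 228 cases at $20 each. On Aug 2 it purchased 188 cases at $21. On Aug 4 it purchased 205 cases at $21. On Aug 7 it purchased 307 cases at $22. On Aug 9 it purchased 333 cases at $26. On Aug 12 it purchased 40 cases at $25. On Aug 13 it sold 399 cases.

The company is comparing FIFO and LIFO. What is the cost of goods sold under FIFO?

FIFO COGS: 228 @ $20 + 171 @ $21 = $8,151
LIFO COGS: 40 @ $25 + 333 @ $26 + 26 @ $22 = $10,230

COGS = $8,151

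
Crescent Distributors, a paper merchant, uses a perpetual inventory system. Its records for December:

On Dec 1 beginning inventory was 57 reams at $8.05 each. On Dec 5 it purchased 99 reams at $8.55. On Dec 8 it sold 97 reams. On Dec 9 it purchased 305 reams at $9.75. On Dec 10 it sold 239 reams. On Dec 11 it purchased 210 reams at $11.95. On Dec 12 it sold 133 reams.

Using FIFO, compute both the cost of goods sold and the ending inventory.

Dec 8, 97 sold [FIFO — oldest first]: 57 @ $8.05 + 40 @ $8.55 = $800.85
Dec 10, 239 sold [FIFO — oldest first]: 59 @ $8.55 + 180 @ $9.75 = $2,259.45
Dec 12, 133 sold [FIFO — oldest first]: 125 @ $9.75 + 8 @ $11.95 = $1,314.35
Total COGS = $800.85 + $2,259.45 + $1,314.35 = $4,374.65
Ending inventory: 202 @ $11.95 = $2,413.90

COGS = $4,374.65; ending inventory = $2,413.90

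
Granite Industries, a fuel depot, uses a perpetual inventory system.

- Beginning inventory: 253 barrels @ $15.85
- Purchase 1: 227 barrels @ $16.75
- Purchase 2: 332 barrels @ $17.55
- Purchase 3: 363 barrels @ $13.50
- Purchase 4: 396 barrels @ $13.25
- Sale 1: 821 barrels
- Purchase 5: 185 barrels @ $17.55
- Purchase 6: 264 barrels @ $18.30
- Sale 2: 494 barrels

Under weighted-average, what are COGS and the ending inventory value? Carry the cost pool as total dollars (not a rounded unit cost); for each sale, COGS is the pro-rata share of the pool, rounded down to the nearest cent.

COGS = $20,437.55; ending inventory = $11,426.80

After Beginning: 253 on hand, pool $4,010.05 (≈ $15.8500 each)
After Purchase 1: 480 on hand, pool $7,812.30 (≈ $16.2756 each)
After Purchase 2: 812 on hand, pool $13,638.90 (≈ $16.7967 each)
After Purchase 3: 1175 on hand, pool $18,539.40 (≈ $15.7782 each)
After Purchase 4: 1571 on hand, pool $23,786.40 (≈ $15.1409 each)
Sale 1, sell 821: 821/1571 × $23,786.40 → $12,430.70
After Purchase 5: 935 on hand, pool $14,602.45 (≈ $15.6176 each)
After Purchase 6: 1199 on hand, pool $19,433.65 (≈ $16.2082 each)
Sale 2, sell 494: 494/1199 × $19,433.65 → $8,006.85
Total COGS = $12,430.70 + $8,006.85 = $20,437.55
Ending inventory (cost pool remaining) = $11,426.80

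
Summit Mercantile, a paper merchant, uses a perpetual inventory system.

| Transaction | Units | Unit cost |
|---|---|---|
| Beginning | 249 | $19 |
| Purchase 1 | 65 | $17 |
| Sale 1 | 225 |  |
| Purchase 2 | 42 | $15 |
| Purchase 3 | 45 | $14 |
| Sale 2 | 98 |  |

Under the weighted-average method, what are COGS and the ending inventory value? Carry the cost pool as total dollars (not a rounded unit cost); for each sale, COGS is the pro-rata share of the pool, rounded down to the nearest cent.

COGS = $5,804.49; ending inventory = $1,291.51

After Beginning: 249 on hand, pool $4,731.00 (≈ $19.0000 each)
After Purchase 1: 314 on hand, pool $5,836.00 (≈ $18.5860 each)
Sale 1, sell 225: 225/314 × $5,836.00 → $4,181.84
After Purchase 2: 131 on hand, pool $2,284.16 (≈ $17.4363 each)
After Purchase 3: 176 on hand, pool $2,914.16 (≈ $16.5577 each)
Sale 2, sell 98: 98/176 × $2,914.16 → $1,622.65
Total COGS = $4,181.84 + $1,622.65 = $5,804.49
Ending inventory (cost pool remaining) = $1,291.51
Check: goods available $7,096.00 = COGS $5,804.49 + ending $1,291.51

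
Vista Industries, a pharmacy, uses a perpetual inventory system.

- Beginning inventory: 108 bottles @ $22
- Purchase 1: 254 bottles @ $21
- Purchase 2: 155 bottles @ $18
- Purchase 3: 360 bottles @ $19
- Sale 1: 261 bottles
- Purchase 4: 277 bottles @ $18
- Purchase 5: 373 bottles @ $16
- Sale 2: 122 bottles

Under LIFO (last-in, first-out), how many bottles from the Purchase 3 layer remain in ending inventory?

Sale 1 (261) [LIFO — newest first]: 261 @ $19 = $4,959
Sale 2 (122) [LIFO — newest first]: 122 @ $16 = $1,952
Total COGS = $4,959 + $1,952 = $6,911
Ending inventory: 108 @ $22 + 254 @ $21 + 155 @ $18 + 99 @ $19 + 277 @ $18 + 251 @ $16 = $21,383

99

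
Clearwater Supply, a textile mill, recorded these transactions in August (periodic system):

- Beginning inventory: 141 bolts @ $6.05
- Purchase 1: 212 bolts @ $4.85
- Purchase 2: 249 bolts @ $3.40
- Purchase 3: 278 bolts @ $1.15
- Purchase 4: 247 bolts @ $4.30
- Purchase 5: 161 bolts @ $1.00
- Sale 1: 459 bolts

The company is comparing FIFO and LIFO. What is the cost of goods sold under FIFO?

COGS = $2,241.65

FIFO COGS: 141 @ $6.05 + 212 @ $4.85 + 106 @ $3.40 = $2,241.65
LIFO COGS: 161 @ $1.00 + 247 @ $4.30 + 51 @ $1.15 = $1,281.75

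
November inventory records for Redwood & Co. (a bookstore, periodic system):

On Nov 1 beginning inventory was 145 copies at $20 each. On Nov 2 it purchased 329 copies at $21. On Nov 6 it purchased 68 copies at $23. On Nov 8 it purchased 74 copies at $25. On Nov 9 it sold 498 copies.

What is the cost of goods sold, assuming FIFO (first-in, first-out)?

Nov 9, 498 sold [FIFO — oldest first]: 145 @ $20 + 329 @ $21 + 24 @ $23 = $10,361
Ending inventory: 44 @ $23 + 74 @ $25 = $2,862

COGS = $10,361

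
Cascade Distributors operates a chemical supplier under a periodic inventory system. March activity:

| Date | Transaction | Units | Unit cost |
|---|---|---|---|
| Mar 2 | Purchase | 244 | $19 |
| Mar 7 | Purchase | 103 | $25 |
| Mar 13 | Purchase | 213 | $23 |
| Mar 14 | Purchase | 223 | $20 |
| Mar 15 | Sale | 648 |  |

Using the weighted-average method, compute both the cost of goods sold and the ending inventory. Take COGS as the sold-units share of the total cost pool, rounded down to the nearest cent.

COGS = $13,713.10; ending inventory = $2,856.90

Mar 15, sell 648: 648/783 × $16,570.00 → $13,713.10
Ending inventory (cost pool remaining) = $2,856.90
Check: goods available $16,570.00 = COGS $13,713.10 + ending $2,856.90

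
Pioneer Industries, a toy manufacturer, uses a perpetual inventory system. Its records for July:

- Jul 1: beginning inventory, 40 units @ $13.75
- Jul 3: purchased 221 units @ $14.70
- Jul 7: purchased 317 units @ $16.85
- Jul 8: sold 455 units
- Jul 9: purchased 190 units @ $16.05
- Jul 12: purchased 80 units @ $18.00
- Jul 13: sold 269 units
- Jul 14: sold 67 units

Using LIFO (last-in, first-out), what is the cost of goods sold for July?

COGS = $12,829.75

Jul 8, 455 sold [LIFO — newest first]: 317 @ $16.85 + 138 @ $14.70 = $7,370.05
Jul 13, 269 sold [LIFO — newest first]: 80 @ $18.00 + 189 @ $16.05 = $4,473.45
Jul 14, 67 sold [LIFO — newest first]: 1 @ $16.05 + 66 @ $14.70 = $986.25
Total COGS = $7,370.05 + $4,473.45 + $986.25 = $12,829.75
Ending inventory: 40 @ $13.75 + 17 @ $14.70 = $799.90
Check: goods available $13,629.65 = COGS $12,829.75 + ending $799.90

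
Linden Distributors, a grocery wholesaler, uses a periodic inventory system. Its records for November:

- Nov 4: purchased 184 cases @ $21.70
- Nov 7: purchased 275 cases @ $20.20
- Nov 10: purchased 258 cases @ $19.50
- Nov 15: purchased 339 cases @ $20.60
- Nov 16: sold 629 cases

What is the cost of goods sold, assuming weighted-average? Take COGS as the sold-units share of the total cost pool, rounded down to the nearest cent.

COGS = $12,843.39

Nov 16, sell 629: 629/1056 × $21,562.20 → $12,843.39
Ending inventory (cost pool remaining) = $8,718.81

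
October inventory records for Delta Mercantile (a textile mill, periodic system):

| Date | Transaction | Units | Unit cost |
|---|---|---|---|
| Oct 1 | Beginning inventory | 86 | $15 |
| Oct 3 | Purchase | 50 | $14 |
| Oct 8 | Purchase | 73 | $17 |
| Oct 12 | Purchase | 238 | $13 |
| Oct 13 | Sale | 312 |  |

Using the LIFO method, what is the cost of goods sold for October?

COGS = $4,349

Oct 13, 312 sold [LIFO — newest first]: 238 @ $13 + 73 @ $17 + 1 @ $14 = $4,349
Ending inventory: 86 @ $15 + 49 @ $14 = $1,976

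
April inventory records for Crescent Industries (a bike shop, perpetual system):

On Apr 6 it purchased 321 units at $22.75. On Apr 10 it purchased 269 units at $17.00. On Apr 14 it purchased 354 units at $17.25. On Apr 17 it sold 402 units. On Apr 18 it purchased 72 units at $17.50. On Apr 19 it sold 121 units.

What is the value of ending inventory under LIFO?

Ending inventory = $10,226.75

Apr 17, 402 sold [LIFO — newest first]: 354 @ $17.25 + 48 @ $17.00 = $6,922.50
Apr 19, 121 sold [LIFO — newest first]: 72 @ $17.50 + 49 @ $17.00 = $2,093.00
Total COGS = $6,922.50 + $2,093.00 = $9,015.50
Ending inventory: 321 @ $22.75 + 172 @ $17.00 = $10,226.75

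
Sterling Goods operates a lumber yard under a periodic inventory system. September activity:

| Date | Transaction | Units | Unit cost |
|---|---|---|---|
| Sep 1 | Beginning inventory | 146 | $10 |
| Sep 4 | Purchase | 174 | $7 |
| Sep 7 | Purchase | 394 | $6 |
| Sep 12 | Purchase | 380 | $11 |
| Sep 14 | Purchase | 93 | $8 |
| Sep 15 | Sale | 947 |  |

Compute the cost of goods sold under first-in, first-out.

Sep 15, 947 sold [FIFO — oldest first]: 146 @ $10 + 174 @ $7 + 394 @ $6 + 233 @ $11 = $7,605
Ending inventory: 147 @ $11 + 93 @ $8 = $2,361
Check: goods available $9,966 = COGS $7,605 + ending $2,361

COGS = $7,605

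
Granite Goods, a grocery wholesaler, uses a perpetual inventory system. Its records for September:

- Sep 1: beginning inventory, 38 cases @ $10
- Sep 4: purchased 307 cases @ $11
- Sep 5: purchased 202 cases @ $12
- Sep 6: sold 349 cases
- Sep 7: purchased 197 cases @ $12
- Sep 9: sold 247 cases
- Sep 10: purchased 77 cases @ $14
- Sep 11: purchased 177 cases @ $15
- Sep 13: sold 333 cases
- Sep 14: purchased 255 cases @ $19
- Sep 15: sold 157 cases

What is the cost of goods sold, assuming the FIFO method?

COGS = $13,950

Sep 6, 349 sold [FIFO — oldest first]: 38 @ $10 + 307 @ $11 + 4 @ $12 = $3,805
Sep 9, 247 sold [FIFO — oldest first]: 198 @ $12 + 49 @ $12 = $2,964
Sep 13, 333 sold [FIFO — oldest first]: 148 @ $12 + 77 @ $14 + 108 @ $15 = $4,474
Sep 15, 157 sold [FIFO — oldest first]: 69 @ $15 + 88 @ $19 = $2,707
Total COGS = $3,805 + $2,964 + $4,474 + $2,707 = $13,950
Ending inventory: 167 @ $19 = $3,173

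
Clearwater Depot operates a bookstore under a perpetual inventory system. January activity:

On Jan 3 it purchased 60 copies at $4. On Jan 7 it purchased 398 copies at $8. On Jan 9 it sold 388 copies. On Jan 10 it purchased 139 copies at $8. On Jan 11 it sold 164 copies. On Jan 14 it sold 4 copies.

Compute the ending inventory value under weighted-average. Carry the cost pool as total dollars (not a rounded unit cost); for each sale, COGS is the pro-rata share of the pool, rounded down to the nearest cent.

Ending inventory = $320.82

After Jan 3: 60 on hand, pool $240.00 (≈ $4.0000 each)
After Jan 7: 458 on hand, pool $3,424.00 (≈ $7.4760 each)
Jan 9, sell 388: 388/458 × $3,424.00 → $2,900.68
After Jan 10: 209 on hand, pool $1,635.32 (≈ $7.8245 each)
Jan 11, sell 164: 164/209 × $1,635.32 → $1,283.21
Jan 14, sell 4: 4/45 × $352.11 → $31.29
Total COGS = $2,900.68 + $1,283.21 + $31.29 = $4,215.18
Ending inventory (cost pool remaining) = $320.82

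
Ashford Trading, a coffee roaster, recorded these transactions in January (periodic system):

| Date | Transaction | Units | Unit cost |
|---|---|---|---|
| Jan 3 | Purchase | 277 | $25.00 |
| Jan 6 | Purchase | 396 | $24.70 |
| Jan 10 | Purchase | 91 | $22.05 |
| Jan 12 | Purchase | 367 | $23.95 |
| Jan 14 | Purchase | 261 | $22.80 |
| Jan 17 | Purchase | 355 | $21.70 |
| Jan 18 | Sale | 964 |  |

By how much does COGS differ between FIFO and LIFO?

FIFO COGS: 277 @ $25.00 + 396 @ $24.70 + 91 @ $22.05 + 200 @ $23.95 = $23,502.75
LIFO COGS: 355 @ $21.70 + 261 @ $22.80 + 348 @ $23.95 = $21,988.90
Difference = |$23,502.75 − $21,988.90| = $1,513.85

$1,513.85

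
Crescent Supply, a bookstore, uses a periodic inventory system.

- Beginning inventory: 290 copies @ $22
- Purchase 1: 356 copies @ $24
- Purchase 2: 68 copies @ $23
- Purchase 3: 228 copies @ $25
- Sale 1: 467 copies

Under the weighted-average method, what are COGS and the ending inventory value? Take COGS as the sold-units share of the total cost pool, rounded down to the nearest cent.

Sale 1, sell 467: 467/942 × $22,188.00 → $10,999.78
Ending inventory (cost pool remaining) = $11,188.22
Check: goods available $22,188.00 = COGS $10,999.78 + ending $11,188.22

COGS = $10,999.78; ending inventory = $11,188.22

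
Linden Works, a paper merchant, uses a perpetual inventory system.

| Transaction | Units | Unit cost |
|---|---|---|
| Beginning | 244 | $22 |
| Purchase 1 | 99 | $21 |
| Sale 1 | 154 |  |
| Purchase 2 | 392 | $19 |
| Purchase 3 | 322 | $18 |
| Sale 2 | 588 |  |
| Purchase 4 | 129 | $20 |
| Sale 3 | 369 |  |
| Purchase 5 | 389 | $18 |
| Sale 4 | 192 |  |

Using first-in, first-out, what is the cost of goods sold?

Sale 1 (154) [FIFO — oldest first]: 154 @ $22 = $3,388
Sale 2 (588) [FIFO — oldest first]: 90 @ $22 + 99 @ $21 + 392 @ $19 + 7 @ $18 = $11,633
Sale 3 (369) [FIFO — oldest first]: 315 @ $18 + 54 @ $20 = $6,750
Sale 4 (192) [FIFO — oldest first]: 75 @ $20 + 117 @ $18 = $3,606
Total COGS = $3,388 + $11,633 + $6,750 + $3,606 = $25,377
Ending inventory: 272 @ $18 = $4,896

COGS = $25,377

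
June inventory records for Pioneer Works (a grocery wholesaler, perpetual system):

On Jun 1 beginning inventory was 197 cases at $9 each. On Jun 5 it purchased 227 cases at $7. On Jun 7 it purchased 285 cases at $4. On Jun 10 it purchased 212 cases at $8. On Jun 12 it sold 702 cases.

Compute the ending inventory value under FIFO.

Jun 12, 702 sold [FIFO — oldest first]: 197 @ $9 + 227 @ $7 + 278 @ $4 = $4,474
Ending inventory: 7 @ $4 + 212 @ $8 = $1,724

Ending inventory = $1,724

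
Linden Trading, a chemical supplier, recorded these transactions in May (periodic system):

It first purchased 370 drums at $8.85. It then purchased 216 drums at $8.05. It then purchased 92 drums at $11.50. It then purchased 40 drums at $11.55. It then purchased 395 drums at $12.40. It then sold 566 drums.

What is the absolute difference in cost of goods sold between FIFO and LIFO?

$1,879.65

FIFO COGS: 370 @ $8.85 + 196 @ $8.05 = $4,852.30
LIFO COGS: 395 @ $12.40 + 40 @ $11.55 + 92 @ $11.50 + 39 @ $8.05 = $6,731.95
Difference = |$4,852.30 − $6,731.95| = $1,879.65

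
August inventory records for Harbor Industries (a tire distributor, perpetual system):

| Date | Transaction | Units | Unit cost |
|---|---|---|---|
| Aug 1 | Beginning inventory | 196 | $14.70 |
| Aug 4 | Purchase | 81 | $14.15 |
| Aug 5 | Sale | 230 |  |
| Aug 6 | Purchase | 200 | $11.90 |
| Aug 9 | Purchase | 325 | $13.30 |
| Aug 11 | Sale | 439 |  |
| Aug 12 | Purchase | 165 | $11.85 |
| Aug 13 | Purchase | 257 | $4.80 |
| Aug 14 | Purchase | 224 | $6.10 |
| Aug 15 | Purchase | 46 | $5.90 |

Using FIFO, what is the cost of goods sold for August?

COGS = $8,960.95

Aug 5, 230 sold [FIFO — oldest first]: 196 @ $14.70 + 34 @ $14.15 = $3,362.30
Aug 11, 439 sold [FIFO — oldest first]: 47 @ $14.15 + 200 @ $11.90 + 192 @ $13.30 = $5,598.65
Total COGS = $3,362.30 + $5,598.65 = $8,960.95
Ending inventory: 133 @ $13.30 + 165 @ $11.85 + 257 @ $4.80 + 224 @ $6.10 + 46 @ $5.90 = $6,595.55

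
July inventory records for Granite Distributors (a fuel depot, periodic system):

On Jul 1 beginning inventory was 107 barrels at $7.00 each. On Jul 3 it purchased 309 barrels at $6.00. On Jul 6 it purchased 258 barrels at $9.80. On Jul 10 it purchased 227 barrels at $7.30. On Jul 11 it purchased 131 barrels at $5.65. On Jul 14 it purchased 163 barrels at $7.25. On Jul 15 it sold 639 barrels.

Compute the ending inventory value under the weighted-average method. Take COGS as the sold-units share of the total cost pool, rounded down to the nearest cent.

Jul 15, sell 639: 639/1195 × $8,710.40 → $4,657.69
Ending inventory (cost pool remaining) = $4,052.71

Ending inventory = $4,052.71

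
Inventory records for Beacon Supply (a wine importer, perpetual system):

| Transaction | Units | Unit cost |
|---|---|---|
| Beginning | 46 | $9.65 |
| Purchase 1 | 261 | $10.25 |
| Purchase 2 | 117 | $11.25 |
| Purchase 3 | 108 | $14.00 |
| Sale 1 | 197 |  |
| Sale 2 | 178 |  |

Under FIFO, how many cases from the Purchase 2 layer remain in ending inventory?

49

Sale 1 (197) [FIFO — oldest first]: 46 @ $9.65 + 151 @ $10.25 = $1,991.65
Sale 2 (178) [FIFO — oldest first]: 110 @ $10.25 + 68 @ $11.25 = $1,892.50
Total COGS = $1,991.65 + $1,892.50 = $3,884.15
Ending inventory: 49 @ $11.25 + 108 @ $14.00 = $2,063.25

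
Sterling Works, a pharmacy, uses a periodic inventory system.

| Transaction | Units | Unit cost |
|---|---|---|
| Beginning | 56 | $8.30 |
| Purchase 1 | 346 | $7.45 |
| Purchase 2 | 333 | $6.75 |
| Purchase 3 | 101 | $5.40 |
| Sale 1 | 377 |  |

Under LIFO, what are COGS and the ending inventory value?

COGS = $2,408.40; ending inventory = $3,427.25

Sale 1 (377) [LIFO — newest first]: 101 @ $5.40 + 276 @ $6.75 = $2,408.40
Ending inventory: 56 @ $8.30 + 346 @ $7.45 + 57 @ $6.75 = $3,427.25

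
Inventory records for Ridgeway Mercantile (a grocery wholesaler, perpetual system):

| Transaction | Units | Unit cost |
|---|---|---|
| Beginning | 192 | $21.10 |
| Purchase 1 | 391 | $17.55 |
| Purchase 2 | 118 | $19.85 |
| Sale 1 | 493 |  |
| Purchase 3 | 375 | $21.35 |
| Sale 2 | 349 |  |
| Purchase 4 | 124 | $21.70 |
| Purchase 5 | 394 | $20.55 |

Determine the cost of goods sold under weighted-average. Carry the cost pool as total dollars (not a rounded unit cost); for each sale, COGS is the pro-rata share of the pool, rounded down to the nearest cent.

After Beginning: 192 on hand, pool $4,051.20 (≈ $21.1000 each)
After Purchase 1: 583 on hand, pool $10,913.25 (≈ $18.7191 each)
After Purchase 2: 701 on hand, pool $13,255.55 (≈ $18.9095 each)
Sale 1, sell 493: 493/701 × $13,255.55 → $9,322.37
After Purchase 3: 583 on hand, pool $11,939.43 (≈ $20.4793 each)
Sale 2, sell 349: 349/583 × $11,939.43 → $7,147.27
After Purchase 4: 358 on hand, pool $7,482.96 (≈ $20.9021 each)
After Purchase 5: 752 on hand, pool $15,579.66 (≈ $20.7176 each)
Total COGS = $9,322.37 + $7,147.27 = $16,469.64
Ending inventory (cost pool remaining) = $15,579.66
Check: goods available $32,049.30 = COGS $16,469.64 + ending $15,579.66

COGS = $16,469.64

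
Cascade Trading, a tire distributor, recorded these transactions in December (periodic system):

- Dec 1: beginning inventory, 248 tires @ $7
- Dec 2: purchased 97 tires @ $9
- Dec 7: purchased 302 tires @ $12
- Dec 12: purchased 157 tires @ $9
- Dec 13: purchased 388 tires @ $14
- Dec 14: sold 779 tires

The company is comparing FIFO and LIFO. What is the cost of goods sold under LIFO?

COGS = $9,653

FIFO COGS: 248 @ $7 + 97 @ $9 + 302 @ $12 + 132 @ $9 = $7,421
LIFO COGS: 388 @ $14 + 157 @ $9 + 234 @ $12 = $9,653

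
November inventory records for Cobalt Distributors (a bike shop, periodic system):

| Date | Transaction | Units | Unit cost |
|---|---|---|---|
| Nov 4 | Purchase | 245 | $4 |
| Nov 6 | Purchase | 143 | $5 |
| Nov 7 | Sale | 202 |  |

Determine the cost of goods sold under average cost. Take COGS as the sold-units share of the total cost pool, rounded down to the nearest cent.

COGS = $882.44

Nov 7, sell 202: 202/388 × $1,695.00 → $882.44
Ending inventory (cost pool remaining) = $812.56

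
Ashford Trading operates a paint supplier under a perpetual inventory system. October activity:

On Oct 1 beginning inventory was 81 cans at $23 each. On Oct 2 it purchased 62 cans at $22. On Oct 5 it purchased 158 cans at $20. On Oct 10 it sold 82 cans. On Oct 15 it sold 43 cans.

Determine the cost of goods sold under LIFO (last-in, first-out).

COGS = $2,500

Oct 10, 82 sold [LIFO — newest first]: 82 @ $20 = $1,640
Oct 15, 43 sold [LIFO — newest first]: 43 @ $20 = $860
Total COGS = $1,640 + $860 = $2,500
Ending inventory: 81 @ $23 + 62 @ $22 + 33 @ $20 = $3,887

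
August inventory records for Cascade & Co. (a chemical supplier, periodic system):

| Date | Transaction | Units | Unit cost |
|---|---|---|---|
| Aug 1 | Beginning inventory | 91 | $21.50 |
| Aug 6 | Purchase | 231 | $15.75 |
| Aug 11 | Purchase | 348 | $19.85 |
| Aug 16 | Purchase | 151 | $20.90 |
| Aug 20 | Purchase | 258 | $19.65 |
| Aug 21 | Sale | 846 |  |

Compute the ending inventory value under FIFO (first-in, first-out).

Ending inventory = $4,578.45

Aug 21, 846 sold [FIFO — oldest first]: 91 @ $21.50 + 231 @ $15.75 + 348 @ $19.85 + 151 @ $20.90 + 25 @ $19.65 = $16,149.70
Ending inventory: 233 @ $19.65 = $4,578.45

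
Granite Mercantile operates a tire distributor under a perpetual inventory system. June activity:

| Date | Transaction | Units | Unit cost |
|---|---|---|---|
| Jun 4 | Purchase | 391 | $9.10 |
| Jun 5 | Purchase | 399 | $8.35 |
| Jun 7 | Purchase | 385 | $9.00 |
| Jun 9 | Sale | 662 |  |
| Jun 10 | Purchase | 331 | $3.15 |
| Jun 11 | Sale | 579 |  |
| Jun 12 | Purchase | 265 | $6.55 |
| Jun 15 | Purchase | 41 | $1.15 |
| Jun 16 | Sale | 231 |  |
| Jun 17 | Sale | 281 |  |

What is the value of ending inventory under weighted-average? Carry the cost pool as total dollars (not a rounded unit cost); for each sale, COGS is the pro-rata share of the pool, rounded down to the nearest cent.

After Jun 4: 391 on hand, pool $3,558.10 (≈ $9.1000 each)
After Jun 5: 790 on hand, pool $6,889.75 (≈ $8.7212 each)
After Jun 7: 1175 on hand, pool $10,354.75 (≈ $8.8126 each)
Jun 9, sell 662: 662/1175 × $10,354.75 → $5,833.91
After Jun 10: 844 on hand, pool $5,563.49 (≈ $6.5918 each)
Jun 11, sell 579: 579/844 × $5,563.49 → $3,816.65
After Jun 12: 530 on hand, pool $3,482.59 (≈ $6.5709 each)
After Jun 15: 571 on hand, pool $3,529.74 (≈ $6.1817 each)
Jun 16, sell 231: 231/571 × $3,529.74 → $1,427.96
Jun 17, sell 281: 281/340 × $2,101.78 → $1,737.05
Total COGS = $5,833.91 + $3,816.65 + $1,427.96 + $1,737.05 = $12,815.57
Ending inventory (cost pool remaining) = $364.73

Ending inventory = $364.73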